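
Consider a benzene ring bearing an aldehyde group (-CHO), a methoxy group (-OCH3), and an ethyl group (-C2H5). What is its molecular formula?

C10H12O2

Atom tally by fragment:
  benzene ring core → C:6 H:6
  (− 3 ring H displaced by substituents)
  + CHO → C:1 H:1 O:1
  + OCH3 → C:1 H:3 O:1
  + C2H5 → C:2 H:5
Element totals:
  C: 10
  H: 12
  O: 2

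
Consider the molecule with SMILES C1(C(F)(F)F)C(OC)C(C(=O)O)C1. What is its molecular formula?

Atom tally by fragment:
  cyclobutane ring core → C:4 H:8
  (− 3 ring H displaced by substituents)
  + CF3 → C:1 F:3
  + OCH3 → C:1 H:3 O:1
  + COOH → C:1 H:1 O:2
Element totals:
  C: 7
  H: 9
  F: 3
  O: 3

C7H9F3O3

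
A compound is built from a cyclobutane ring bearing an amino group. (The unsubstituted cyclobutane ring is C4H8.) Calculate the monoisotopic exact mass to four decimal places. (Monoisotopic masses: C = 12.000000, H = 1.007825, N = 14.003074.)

71.0735

Atom tally by fragment:
  cyclobutane ring core → C:4 H:8
  (− 1 ring H displaced by substituents)
  + NH2 → N:1 H:2
Element totals:
  C: 4
  H: 9
  N: 1
Molecular formula: C4H9N.
  M = 4(12.0) + 9(1.007825) + 14.003074
    = 48.000000 + 9.070425 + 14.003074 = 71.073499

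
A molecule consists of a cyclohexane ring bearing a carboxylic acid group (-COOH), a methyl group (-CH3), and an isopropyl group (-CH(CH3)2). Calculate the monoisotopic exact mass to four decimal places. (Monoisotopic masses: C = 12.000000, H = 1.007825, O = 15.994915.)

184.1463

Atom tally by fragment:
  cyclohexane ring core → C:6 H:12
  (− 3 ring H displaced by substituents)
  + COOH → C:1 H:1 O:2
  + CH3 → C:1 H:3
  + CH(CH3)2 → C:3 H:7
Element totals:
  C: 11
  H: 20
  O: 2
Molecular formula: C11H20O2.
  M = 11(12.0) + 20(1.007825) + 2(15.994915)
    = 132.000000 + 20.156500 + 31.989830 = 184.146330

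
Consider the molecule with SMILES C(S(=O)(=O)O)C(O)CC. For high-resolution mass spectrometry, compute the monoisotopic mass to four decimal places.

Atom tally by fragment:
  HO3SCH2 → C:1 H:3 S:1 O:3
  CH(OH) → C:1 H:2 O:1
  CH2 → C:1 H:2
  CH3 → C:1 H:3
Element totals:
  C: 4
  H: 10
  O: 4
  S: 1
Molecular formula: C4H10O4S.
  M = 4(12.0) + 10(1.007825) + 4(15.994915) + 31.972071
    = 48.000000 + 10.078250 + 63.979660 + 31.972071 = 154.029981

154.0300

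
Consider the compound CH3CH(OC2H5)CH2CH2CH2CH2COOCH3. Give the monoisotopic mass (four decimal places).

188.1412

Atom tally by fragment:
  CH3 → C:1 H:3
  CH(OC2H5) → C:3 H:6 O:1
  CH2 → C:1 H:2
  CH2 → C:1 H:2
  CH2 → C:1 H:2
  CH2COOCH3 → C:3 H:5 O:2
Element totals:
  C: 10
  H: 20
  O: 3
Molecular formula: C10H20O3.
  M = 10(12.0) + 20(1.007825) + 3(15.994915)
    = 120.000000 + 20.156500 + 47.984745 = 188.141245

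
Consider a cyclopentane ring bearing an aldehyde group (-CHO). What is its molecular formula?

C6H10O

Atom tally by fragment:
  cyclopentane ring core → C:5 H:10
  (− 1 ring H displaced by substituents)
  + CHO → C:1 H:1 O:1
Element totals:
  C: 6
  H: 10
  O: 1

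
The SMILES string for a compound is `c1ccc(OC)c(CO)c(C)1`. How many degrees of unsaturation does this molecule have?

4

Atom tally by fragment:
  benzene ring core → C:6 H:6
  (− 3 ring H displaced by substituents)
  + OCH3 → C:1 H:3 O:1
  + CH2OH → C:1 H:3 O:1
  + CH3 → C:1 H:3
Element totals:
  C: 9
  H: 12
  O: 2
Molecular formula: C9H12O2.
DoU = (2C + 2 + N − H − X) / 2 = (2·9 + 2 + 0 − 12 − 0) / 2 = 4.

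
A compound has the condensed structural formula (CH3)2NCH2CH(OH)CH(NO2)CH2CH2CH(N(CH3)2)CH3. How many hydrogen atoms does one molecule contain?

Element totals:
  C: 11
  H: 25
  N: 3
  O: 3

25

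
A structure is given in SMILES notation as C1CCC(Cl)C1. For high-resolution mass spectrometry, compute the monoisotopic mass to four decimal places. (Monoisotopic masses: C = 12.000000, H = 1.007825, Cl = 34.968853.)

104.0393

Atom tally by fragment:
  cyclopentane ring core → C:5 H:10
  (− 1 ring H displaced by substituents)
  + Cl → Cl:1
Element totals:
  C: 5
  H: 9
  Cl: 1
Molecular formula: C5H9Cl.
  M = 5(12.0) + 9(1.007825) + 34.968853
    = 60.000000 + 9.070425 + 34.968853 = 104.039278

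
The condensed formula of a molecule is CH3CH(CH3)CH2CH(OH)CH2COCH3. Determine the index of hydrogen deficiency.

1

Atom tally by fragment:
  CH3 → C:1 H:3
  CH(CH3) → C:2 H:4
  CH2 → C:1 H:2
  CH(OH) → C:1 H:2 O:1
  CH2COCH3 → C:3 H:5 O:1
Element totals:
  C: 8
  H: 16
  O: 2
Molecular formula: C8H16O2.
DoU = (2C + 2 + N − H − X) / 2 = (2·8 + 2 + 0 − 16 − 0) / 2 = 1.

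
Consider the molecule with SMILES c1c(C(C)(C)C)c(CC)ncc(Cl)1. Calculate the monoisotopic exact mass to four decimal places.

197.0971

Atom tally by fragment:
  pyridine ring core → C:5 H:5 N:1
  (− 3 ring H displaced by substituents)
  + C(CH3)3 → C:4 H:9
  + C2H5 → C:2 H:5
  + Cl → Cl:1
Element totals:
  C: 11
  H: 16
  Cl: 1
  N: 1
Molecular formula: C11H16ClN.
  M = 11(12.0) + 16(1.007825) + 34.968853 + 14.003074
    = 132.000000 + 16.125200 + 34.968853 + 14.003074 = 197.097127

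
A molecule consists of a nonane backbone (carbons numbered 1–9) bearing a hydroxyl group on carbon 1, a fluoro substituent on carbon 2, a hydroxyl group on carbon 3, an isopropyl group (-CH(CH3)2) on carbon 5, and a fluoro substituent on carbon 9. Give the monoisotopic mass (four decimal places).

238.1744

Atom tally by fragment:
  HOCH2 → C:1 H:3 O:1
  CH(F) → C:1 H:1 F:1
  CH(OH) → C:1 H:2 O:1
  CH2 → C:1 H:2
  CH(CH(CH3)2) → C:4 H:8
  CH2 → C:1 H:2
  CH2 → C:1 H:2
  CH2 → C:1 H:2
  CH2F → C:1 H:2 F:1
Element totals:
  C: 12
  H: 24
  F: 2
  O: 2
Molecular formula: C12H24F2O2.
  M = 12(12.0) + 24(1.007825) + 2(18.998403) + 2(15.994915)
    = 144.000000 + 24.187800 + 37.996806 + 31.989830 = 238.174436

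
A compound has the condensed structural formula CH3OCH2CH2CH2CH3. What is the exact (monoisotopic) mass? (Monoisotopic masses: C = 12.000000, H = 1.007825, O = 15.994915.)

Element totals:
  C: 5
  H: 12
  O: 1
Molecular formula: C5H12O.
  M = 5(12.0) + 12(1.007825) + 15.994915
    = 60.000000 + 12.093900 + 15.994915 = 88.088815

88.0888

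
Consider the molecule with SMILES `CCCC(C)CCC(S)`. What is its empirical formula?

C8H18S

Atom tally by fragment:
  CH3 → C:1 H:3
  CH2 → C:1 H:2
  CH2 → C:1 H:2
  CH(CH3) → C:2 H:4
  CH2 → C:1 H:2
  CH2 → C:1 H:2
  CH2SH → C:1 H:3 S:1
Element totals:
  C: 8
  H: 18
  S: 1
Molecular formula: C8H18S.
gcd of subscripts (8, 18, 1) = 1, so the empirical formula equals the molecular formula.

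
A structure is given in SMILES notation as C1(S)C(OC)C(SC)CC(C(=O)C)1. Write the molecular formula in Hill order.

C9H16O2S2

Atom tally by fragment:
  cyclopentane ring core → C:5 H:10
  (− 4 ring H displaced by substituents)
  + SH → S:1 H:1
  + OCH3 → C:1 H:3 O:1
  + SCH3 → C:1 H:3 S:1
  + COCH3 → C:2 H:3 O:1
Element totals:
  C: 9
  H: 16
  O: 2
  S: 2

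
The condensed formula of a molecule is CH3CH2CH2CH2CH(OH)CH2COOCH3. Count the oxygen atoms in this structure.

Element totals:
  C: 8
  H: 16
  O: 3

3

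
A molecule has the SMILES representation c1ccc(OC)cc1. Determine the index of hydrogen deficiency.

4

Atom tally by fragment:
  benzene ring core → C:6 H:6
  (− 1 ring H displaced by substituents)
  + OCH3 → C:1 H:3 O:1
Element totals:
  C: 7
  H: 8
  O: 1
Molecular formula: C7H8O.
DoU = (2C + 2 + N − H − X) / 2 = (2·7 + 2 + 0 − 8 − 0) / 2 = 4.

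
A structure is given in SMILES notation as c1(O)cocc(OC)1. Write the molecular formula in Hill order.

C5H6O3

Atom tally by fragment:
  furan ring core → C:4 H:4 O:1
  (− 2 ring H displaced by substituents)
  + OH → O:1 H:1
  + OCH3 → C:1 H:3 O:1
Element totals:
  C: 5
  H: 6
  O: 3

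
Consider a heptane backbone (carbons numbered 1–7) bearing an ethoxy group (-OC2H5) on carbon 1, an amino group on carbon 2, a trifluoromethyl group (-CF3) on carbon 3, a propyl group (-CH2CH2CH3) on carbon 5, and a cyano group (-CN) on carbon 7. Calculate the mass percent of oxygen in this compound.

5.44%

Atom tally by fragment:
  C2H5OCH2 → C:3 H:7 O:1
  CH(NH2) → C:1 H:3 N:1
  CH(CF3) → C:2 H:1 F:3
  CH2 → C:1 H:2
  CH(CH2CH2CH3) → C:4 H:8
  CH2 → C:1 H:2
  CH2CN → C:2 H:2 N:1
Element totals:
  C: 14
  H: 25
  F: 3
  N: 2
  O: 1
Molecular formula: C14H25F3N2O.
Molar mass = 294.361 g/mol.
Mass from O: 1 × 15.999 = 15.999 g/mol.
%O = 15.999 / 294.361 × 100 = 5.44%.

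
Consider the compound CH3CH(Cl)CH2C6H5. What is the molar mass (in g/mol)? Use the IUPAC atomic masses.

154.64 g/mol

Atom tally by fragment:
  CH3 → C:1 H:3
  CH(Cl) → C:1 H:1 Cl:1
  CH2C6H5 → C:7 H:7
Element totals:
  C: 9
  H: 11
  Cl: 1
Molecular formula: C9H11Cl.
  M = 9(12.011) + 11(1.008) + 35.45
    = 108.099 + 11.088 + 35.450 = 154.637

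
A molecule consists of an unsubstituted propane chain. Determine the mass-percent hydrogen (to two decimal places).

18.29%

Atom tally by fragment:
  CH3 → C:1 H:3
  CH2 → C:1 H:2
  CH3 → C:1 H:3
Element totals:
  C: 3
  H: 8
Molecular formula: C3H8.
Molar mass = 44.097 g/mol.
Mass from H: 8 × 1.008 = 8.064 g/mol.
%H = 8.064 / 44.097 × 100 = 18.29%.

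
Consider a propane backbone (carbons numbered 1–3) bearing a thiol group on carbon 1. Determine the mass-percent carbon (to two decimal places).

47.31%

Atom tally by fragment:
  HSCH2 → C:1 H:3 S:1
  CH2 → C:1 H:2
  CH3 → C:1 H:3
Element totals:
  C: 3
  H: 8
  S: 1
Molecular formula: C3H8S.
Molar mass = 76.157 g/mol.
Mass from C: 3 × 12.011 = 36.033 g/mol.
%C = 36.033 / 76.157 × 100 = 47.31%.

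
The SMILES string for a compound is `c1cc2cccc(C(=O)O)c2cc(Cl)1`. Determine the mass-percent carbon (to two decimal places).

Atom tally by fragment:
  naphthalene ring system core → C:10 H:8
  (− 2 ring H displaced by substituents)
  + COOH → C:1 H:1 O:2
  + Cl → Cl:1
Element totals:
  C: 11
  H: 7
  Cl: 1
  O: 2
Molecular formula: C11H7ClO2.
Molar mass = 206.625 g/mol.
Mass from C: 11 × 12.011 = 132.121 g/mol.
%C = 132.121 / 206.625 × 100 = 63.94%.

63.94%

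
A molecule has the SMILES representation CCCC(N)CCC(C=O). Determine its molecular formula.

Atom tally by fragment:
  CH3 → C:1 H:3
  CH2 → C:1 H:2
  CH2 → C:1 H:2
  CH(NH2) → C:1 H:3 N:1
  CH2 → C:1 H:2
  CH2 → C:1 H:2
  CH2CHO → C:2 H:3 O:1
Element totals:
  C: 8
  H: 17
  N: 1
  O: 1

C8H17NO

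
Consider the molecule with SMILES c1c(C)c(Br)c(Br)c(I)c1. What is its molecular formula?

C7H5Br2I

Atom tally by fragment:
  benzene ring core → C:6 H:6
  (− 4 ring H displaced by substituents)
  + CH3 → C:1 H:3
  + Br → Br:1
  + Br → Br:1
  + I → I:1
Element totals:
  C: 7
  H: 5
  Br: 2
  I: 1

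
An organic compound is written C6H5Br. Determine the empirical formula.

Atom tally by fragment:
  benzene ring core → C:6 H:6
  (− 1 ring H displaced by substituents)
  + Br → Br:1
Element totals:
  C: 6
  H: 5
  Br: 1
Molecular formula: C6H5Br.
gcd of subscripts (1, 6, 5) = 1, so the empirical formula equals the molecular formula.

C6H5Br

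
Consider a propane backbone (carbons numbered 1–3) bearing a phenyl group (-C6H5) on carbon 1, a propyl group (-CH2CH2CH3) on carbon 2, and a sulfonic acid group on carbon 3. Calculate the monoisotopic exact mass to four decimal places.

Atom tally by fragment:
  C6H5CH2 → C:7 H:7
  CH(CH2CH2CH3) → C:4 H:8
  CH2SO3H → C:1 H:3 S:1 O:3
Element totals:
  C: 12
  H: 18
  O: 3
  S: 1
Molecular formula: C12H18O3S.
  M = 12(12.0) + 18(1.007825) + 3(15.994915) + 31.972071
    = 144.000000 + 18.140850 + 47.984745 + 31.972071 = 242.097666

242.0977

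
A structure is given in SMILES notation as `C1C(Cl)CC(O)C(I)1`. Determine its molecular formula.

C5H8ClIO

Atom tally by fragment:
  cyclopentane ring core → C:5 H:10
  (− 3 ring H displaced by substituents)
  + Cl → Cl:1
  + OH → O:1 H:1
  + I → I:1
Element totals:
  C: 5
  H: 8
  Cl: 1
  I: 1
  O: 1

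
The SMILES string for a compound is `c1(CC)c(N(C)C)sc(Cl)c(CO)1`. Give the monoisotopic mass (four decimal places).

Atom tally by fragment:
  thiophene ring core → C:4 H:4 S:1
  (− 4 ring H displaced by substituents)
  + C2H5 → C:2 H:5
  + N(CH3)2 → N:1 C:2 H:6
  + Cl → Cl:1
  + CH2OH → C:1 H:3 O:1
Element totals:
  C: 9
  H: 14
  Cl: 1
  N: 1
  O: 1
  S: 1
Molecular formula: C9H14ClNOS.
  M = 9(12.0) + 14(1.007825) + 34.968853 + 14.003074 + 15.994915 + 31.972071
    = 108.000000 + 14.109550 + 34.968853 + 14.003074 + 15.994915 + 31.972071 = 219.048463

219.0485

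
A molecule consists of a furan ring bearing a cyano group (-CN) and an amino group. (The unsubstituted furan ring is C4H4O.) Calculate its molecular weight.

108.10 g/mol

Atom tally by fragment:
  furan ring core → C:4 H:4 O:1
  (− 2 ring H displaced by substituents)
  + CN → C:1 N:1
  + NH2 → N:1 H:2
Element totals:
  C: 5
  H: 4
  N: 2
  O: 1
Molecular formula: C5H4N2O.
  M = 5(12.011) + 4(1.008) + 2(14.007) + 15.999
    = 60.055 + 4.032 + 28.014 + 15.999 = 108.100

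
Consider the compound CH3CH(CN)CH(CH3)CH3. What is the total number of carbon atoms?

6

Atom tally by fragment:
  CH3 → C:1 H:3
  CH(CN) → C:2 H:1 N:1
  CH(CH3) → C:2 H:4
  CH3 → C:1 H:3
Element totals:
  C: 6
  H: 11
  N: 1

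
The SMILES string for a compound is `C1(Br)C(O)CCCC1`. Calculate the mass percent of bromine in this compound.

Atom tally by fragment:
  cyclohexane ring core → C:6 H:12
  (− 2 ring H displaced by substituents)
  + Br → Br:1
  + OH → O:1 H:1
Element totals:
  C: 6
  H: 11
  Br: 1
  O: 1
Molecular formula: C6H11BrO.
Molar mass = 179.057 g/mol.
Mass from Br: 1 × 79.904 = 79.904 g/mol.
%Br = 79.904 / 179.057 × 100 = 44.62%.

44.62%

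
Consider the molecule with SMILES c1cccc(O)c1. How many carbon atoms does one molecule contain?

6

Atom tally by fragment:
  benzene ring core → C:6 H:6
  (− 1 ring H displaced by substituents)
  + OH → O:1 H:1
Element totals:
  C: 6
  H: 6
  O: 1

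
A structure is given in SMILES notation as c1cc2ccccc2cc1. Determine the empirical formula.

C5H4

Atom tally by fragment:
  naphthalene ring system core → C:10 H:8
Element totals:
  C: 10
  H: 8
Molecular formula: C10H8.
gcd of subscripts = 2; dividing each by 2:
  C: 10/2 = 5
  H: 8/2 = 4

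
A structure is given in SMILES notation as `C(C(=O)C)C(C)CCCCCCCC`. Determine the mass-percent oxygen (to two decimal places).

Atom tally by fragment:
  CH3COCH2 → C:3 H:5 O:1
  CH(CH3) → C:2 H:4
  CH2 → C:1 H:2
  CH2 → C:1 H:2
  CH2 → C:1 H:2
  CH2 → C:1 H:2
  CH2 → C:1 H:2
  CH2 → C:1 H:2
  CH2 → C:1 H:2
  CH3 → C:1 H:3
Element totals:
  C: 13
  H: 26
  O: 1
Molecular formula: C13H26O.
Molar mass = 198.350 g/mol.
Mass from O: 1 × 15.999 = 15.999 g/mol.
%O = 15.999 / 198.350 × 100 = 8.07%.

8.07%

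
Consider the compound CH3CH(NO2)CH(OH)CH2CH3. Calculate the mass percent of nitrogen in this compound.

10.52%

Atom tally by fragment:
  CH3 → C:1 H:3
  CH(NO2) → C:1 H:1 N:1 O:2
  CH(OH) → C:1 H:2 O:1
  CH2 → C:1 H:2
  CH3 → C:1 H:3
Element totals:
  C: 5
  H: 11
  N: 1
  O: 3
Molecular formula: C5H11NO3.
Molar mass = 133.147 g/mol.
Mass from N: 1 × 14.007 = 14.007 g/mol.
%N = 14.007 / 133.147 × 100 = 10.52%.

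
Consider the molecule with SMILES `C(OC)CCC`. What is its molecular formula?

C5H12O

Atom tally by fragment:
  CH3OCH2 → C:2 H:5 O:1
  CH2 → C:1 H:2
  CH2 → C:1 H:2
  CH3 → C:1 H:3
Element totals:
  C: 5
  H: 12
  O: 1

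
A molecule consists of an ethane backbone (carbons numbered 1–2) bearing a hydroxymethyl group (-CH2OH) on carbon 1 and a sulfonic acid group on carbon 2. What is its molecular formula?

C3H8O4S

Atom tally by fragment:
  HOCH2CH2 → C:2 H:5 O:1
  CH2SO3H → C:1 H:3 S:1 O:3
Element totals:
  C: 3
  H: 8
  O: 4
  S: 1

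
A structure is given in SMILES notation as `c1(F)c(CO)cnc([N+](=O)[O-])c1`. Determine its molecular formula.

Atom tally by fragment:
  pyridine ring core → C:5 H:5 N:1
  (− 3 ring H displaced by substituents)
  + F → F:1
  + CH2OH → C:1 H:3 O:1
  + NO2 → N:1 O:2
Element totals:
  C: 6
  H: 5
  F: 1
  N: 2
  O: 3

C6H5FN2O3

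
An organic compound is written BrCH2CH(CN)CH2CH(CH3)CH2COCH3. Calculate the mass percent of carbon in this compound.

46.57%

Atom tally by fragment:
  BrCH2 → C:1 H:2 Br:1
  CH(CN) → C:2 H:1 N:1
  CH2 → C:1 H:2
  CH(CH3) → C:2 H:4
  CH2COCH3 → C:3 H:5 O:1
Element totals:
  C: 9
  H: 14
  Br: 1
  N: 1
  O: 1
Molecular formula: C9H14BrNO.
Molar mass = 232.121 g/mol.
Mass from C: 9 × 12.011 = 108.099 g/mol.
%C = 108.099 / 232.121 × 100 = 46.57%.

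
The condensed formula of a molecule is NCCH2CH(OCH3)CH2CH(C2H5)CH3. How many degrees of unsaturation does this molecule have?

Atom tally by fragment:
  NCCH2 → C:2 H:2 N:1
  CH(OCH3) → C:2 H:4 O:1
  CH2 → C:1 H:2
  CH(C2H5) → C:3 H:6
  CH3 → C:1 H:3
Element totals:
  C: 9
  H: 17
  N: 1
  O: 1
Molecular formula: C9H17NO.
DoU = (2C + 2 + N − H − X) / 2 = (2·9 + 2 + 1 − 17 − 0) / 2 = 2.

2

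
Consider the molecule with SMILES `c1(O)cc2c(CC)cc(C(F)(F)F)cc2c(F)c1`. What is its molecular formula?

C13H10F4O

Atom tally by fragment:
  naphthalene ring system core → C:10 H:8
  (− 4 ring H displaced by substituents)
  + OH → O:1 H:1
  + C2H5 → C:2 H:5
  + CF3 → C:1 F:3
  + F → F:1
Element totals:
  C: 13
  H: 10
  F: 4
  O: 1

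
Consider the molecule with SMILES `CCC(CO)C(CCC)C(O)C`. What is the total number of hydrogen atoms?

22

Atom tally by fragment:
  CH3 → C:1 H:3
  CH2 → C:1 H:2
  CH(CH2OH) → C:2 H:4 O:1
  CH(CH2CH2CH3) → C:4 H:8
  CH(OH) → C:1 H:2 O:1
  CH3 → C:1 H:3
Element totals:
  C: 10
  H: 22
  O: 2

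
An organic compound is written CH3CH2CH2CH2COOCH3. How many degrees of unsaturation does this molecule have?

Atom tally by fragment:
  CH3 → C:1 H:3
  CH2 → C:1 H:2
  CH2 → C:1 H:2
  CH2COOCH3 → C:3 H:5 O:2
Element totals:
  C: 6
  H: 12
  O: 2
Molecular formula: C6H12O2.
DoU = (2C + 2 + N − H − X) / 2 = (2·6 + 2 + 0 − 12 − 0) / 2 = 1.

1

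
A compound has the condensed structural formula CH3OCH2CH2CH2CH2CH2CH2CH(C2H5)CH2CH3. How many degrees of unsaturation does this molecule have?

Atom tally by fragment:
  CH3OCH2 → C:2 H:5 O:1
  CH2 → C:1 H:2
  CH2 → C:1 H:2
  CH2 → C:1 H:2
  CH2 → C:1 H:2
  CH2 → C:1 H:2
  CH(C2H5) → C:3 H:6
  CH2 → C:1 H:2
  CH3 → C:1 H:3
Element totals:
  C: 12
  H: 26
  O: 1
Molecular formula: C12H26O.
DoU = (2C + 2 + N − H − X) / 2 = (2·12 + 2 + 0 − 26 − 0) / 2 = 0.

0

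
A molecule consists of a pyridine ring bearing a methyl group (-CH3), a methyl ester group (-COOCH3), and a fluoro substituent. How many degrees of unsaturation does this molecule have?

5

Atom tally by fragment:
  pyridine ring core → C:5 H:5 N:1
  (− 3 ring H displaced by substituents)
  + CH3 → C:1 H:3
  + COOCH3 → C:2 H:3 O:2
  + F → F:1
Element totals:
  C: 8
  H: 8
  F: 1
  N: 1
  O: 2
Molecular formula: C8H8FNO2.
DoU = (2C + 2 + N − H − X) / 2 = (2·8 + 2 + 1 − 8 − 1) / 2 = 5.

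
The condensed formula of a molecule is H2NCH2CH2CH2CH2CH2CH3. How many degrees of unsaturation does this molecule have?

Atom tally by fragment:
  H2NCH2 → C:1 H:4 N:1
  CH2 → C:1 H:2
  CH2 → C:1 H:2
  CH2 → C:1 H:2
  CH2 → C:1 H:2
  CH3 → C:1 H:3
Element totals:
  C: 6
  H: 15
  N: 1
Molecular formula: C6H15N.
DoU = (2C + 2 + N − H − X) / 2 = (2·6 + 2 + 1 − 15 − 0) / 2 = 0.

0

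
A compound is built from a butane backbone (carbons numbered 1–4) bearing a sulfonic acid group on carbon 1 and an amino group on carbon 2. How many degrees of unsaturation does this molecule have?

Atom tally by fragment:
  HO3SCH2 → C:1 H:3 S:1 O:3
  CH(NH2) → C:1 H:3 N:1
  CH2 → C:1 H:2
  CH3 → C:1 H:3
Element totals:
  C: 4
  H: 11
  N: 1
  O: 3
  S: 1
Molecular formula: C4H11NO3S.
DoU = (2C + 2 + N − H − X) / 2 = (2·4 + 2 + 1 − 11 − 0) / 2 = 0.

0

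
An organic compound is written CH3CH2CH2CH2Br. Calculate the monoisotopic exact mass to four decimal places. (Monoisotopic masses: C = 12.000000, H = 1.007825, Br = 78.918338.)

135.9888

Element totals:
  C: 4
  H: 9
  Br: 1
Molecular formula: C4H9Br.
  M = 4(12.0) + 9(1.007825) + 78.918338
    = 48.000000 + 9.070425 + 78.918338 = 135.988763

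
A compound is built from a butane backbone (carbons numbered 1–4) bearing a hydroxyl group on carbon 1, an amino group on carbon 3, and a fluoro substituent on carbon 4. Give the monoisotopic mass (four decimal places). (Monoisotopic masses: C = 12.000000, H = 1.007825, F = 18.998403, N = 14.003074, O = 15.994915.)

107.0746

Atom tally by fragment:
  HOCH2 → C:1 H:3 O:1
  CH2 → C:1 H:2
  CH(NH2) → C:1 H:3 N:1
  CH2F → C:1 H:2 F:1
Element totals:
  C: 4
  H: 10
  F: 1
  N: 1
  O: 1
Molecular formula: C4H10FNO.
  M = 4(12.0) + 10(1.007825) + 18.998403 + 14.003074 + 15.994915
    = 48.000000 + 10.078250 + 18.998403 + 14.003074 + 15.994915 = 107.074642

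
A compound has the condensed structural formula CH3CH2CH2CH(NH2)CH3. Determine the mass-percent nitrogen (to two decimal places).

16.07%

Element totals:
  C: 5
  H: 13
  N: 1
Molecular formula: C5H13N.
Molar mass = 87.166 g/mol.
Mass from N: 1 × 14.007 = 14.007 g/mol.
%N = 14.007 / 87.166 × 100 = 16.07%.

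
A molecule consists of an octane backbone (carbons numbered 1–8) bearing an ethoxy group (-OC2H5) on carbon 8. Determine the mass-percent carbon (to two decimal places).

Atom tally by fragment:
  CH3 → C:1 H:3
  CH2 → C:1 H:2
  CH2 → C:1 H:2
  CH2 → C:1 H:2
  CH2 → C:1 H:2
  CH2 → C:1 H:2
  CH2 → C:1 H:2
  CH2OC2H5 → C:3 H:7 O:1
Element totals:
  C: 10
  H: 22
  O: 1
Molecular formula: C10H22O.
Molar mass = 158.285 g/mol.
Mass from C: 10 × 12.011 = 120.110 g/mol.
%C = 120.110 / 158.285 × 100 = 75.88%.

75.88%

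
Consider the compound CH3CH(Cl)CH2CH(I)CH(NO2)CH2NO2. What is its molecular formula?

Element totals:
  C: 6
  H: 10
  Cl: 1
  I: 1
  N: 2
  O: 4

C6H10ClIN2O4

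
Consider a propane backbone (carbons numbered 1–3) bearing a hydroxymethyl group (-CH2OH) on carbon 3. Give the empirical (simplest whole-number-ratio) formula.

C4H10O

Atom tally by fragment:
  CH3 → C:1 H:3
  CH2 → C:1 H:2
  CH2CH2OH → C:2 H:5 O:1
Element totals:
  C: 4
  H: 10
  O: 1
Molecular formula: C4H10O.
gcd of subscripts (4, 10, 1) = 1, so the empirical formula equals the molecular formula.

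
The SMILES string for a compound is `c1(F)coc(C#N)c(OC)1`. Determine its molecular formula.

C6H4FNO2

Atom tally by fragment:
  furan ring core → C:4 H:4 O:1
  (− 3 ring H displaced by substituents)
  + F → F:1
  + CN → C:1 N:1
  + OCH3 → C:1 H:3 O:1
Element totals:
  C: 6
  H: 4
  F: 1
  N: 1
  O: 2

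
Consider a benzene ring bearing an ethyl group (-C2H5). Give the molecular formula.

C8H10

Atom tally by fragment:
  benzene ring core → C:6 H:6
  (− 1 ring H displaced by substituents)
  + C2H5 → C:2 H:5
Element totals:
  C: 8
  H: 10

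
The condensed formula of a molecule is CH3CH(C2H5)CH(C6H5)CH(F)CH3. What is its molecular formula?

Element totals:
  C: 13
  H: 19
  F: 1

C13H19F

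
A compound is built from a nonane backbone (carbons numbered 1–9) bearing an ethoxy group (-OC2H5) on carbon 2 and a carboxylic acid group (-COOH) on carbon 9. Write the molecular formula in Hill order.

C12H24O3

Atom tally by fragment:
  CH3 → C:1 H:3
  CH(OC2H5) → C:3 H:6 O:1
  CH2 → C:1 H:2
  CH2 → C:1 H:2
  CH2 → C:1 H:2
  CH2 → C:1 H:2
  CH2 → C:1 H:2
  CH2 → C:1 H:2
  CH2COOH → C:2 H:3 O:2
Element totals:
  C: 12
  H: 24
  O: 3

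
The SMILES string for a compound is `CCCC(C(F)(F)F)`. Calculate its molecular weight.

Atom tally by fragment:
  CH3 → C:1 H:3
  CH2 → C:1 H:2
  CH2 → C:1 H:2
  CH2CF3 → C:2 H:2 F:3
Element totals:
  C: 5
  H: 9
  F: 3
Molecular formula: C5H9F3.
  M = 5(12.011) + 9(1.008) + 3(18.998)
    = 60.055 + 9.072 + 56.994 = 126.121

126.12 g/mol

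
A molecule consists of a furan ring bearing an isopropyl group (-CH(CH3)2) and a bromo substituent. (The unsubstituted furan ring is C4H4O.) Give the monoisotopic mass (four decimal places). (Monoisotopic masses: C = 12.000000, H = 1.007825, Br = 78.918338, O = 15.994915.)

Atom tally by fragment:
  furan ring core → C:4 H:4 O:1
  (− 2 ring H displaced by substituents)
  + CH(CH3)2 → C:3 H:7
  + Br → Br:1
Element totals:
  C: 7
  H: 9
  Br: 1
  O: 1
Molecular formula: C7H9BrO.
  M = 7(12.0) + 9(1.007825) + 78.918338 + 15.994915
    = 84.000000 + 9.070425 + 78.918338 + 15.994915 = 187.983678

187.9837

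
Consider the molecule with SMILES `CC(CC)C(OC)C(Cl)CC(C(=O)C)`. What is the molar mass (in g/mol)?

220.74 g/mol

Atom tally by fragment:
  CH3 → C:1 H:3
  CH(C2H5) → C:3 H:6
  CH(OCH3) → C:2 H:4 O:1
  CH(Cl) → C:1 H:1 Cl:1
  CH2 → C:1 H:2
  CH2COCH3 → C:3 H:5 O:1
Element totals:
  C: 11
  H: 21
  Cl: 1
  O: 2
Molecular formula: C11H21ClO2.
  M = 11(12.011) + 21(1.008) + 35.45 + 2(15.999)
    = 132.121 + 21.168 + 35.450 + 31.998 = 220.737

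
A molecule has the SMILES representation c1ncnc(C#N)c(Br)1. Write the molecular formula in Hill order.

Atom tally by fragment:
  pyrimidine ring core → C:4 H:4 N:2
  (− 2 ring H displaced by substituents)
  + CN → C:1 N:1
  + Br → Br:1
Element totals:
  C: 5
  H: 2
  Br: 1
  N: 3

C5H2BrN3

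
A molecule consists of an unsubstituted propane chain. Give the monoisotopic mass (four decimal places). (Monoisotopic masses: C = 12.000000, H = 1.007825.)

Atom tally by fragment:
  CH3 → C:1 H:3
  CH2 → C:1 H:2
  CH3 → C:1 H:3
Element totals:
  C: 3
  H: 8
Molecular formula: C3H8.
  M = 3(12.0) + 8(1.007825)
    = 36.000000 + 8.062600 = 44.062600

44.0626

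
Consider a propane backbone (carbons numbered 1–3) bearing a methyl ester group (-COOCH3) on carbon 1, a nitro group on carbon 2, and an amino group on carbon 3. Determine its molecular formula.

Atom tally by fragment:
  CH3OOCCH2 → C:3 H:5 O:2
  CH(NO2) → C:1 H:1 N:1 O:2
  CH2NH2 → C:1 H:4 N:1
Element totals:
  C: 5
  H: 10
  N: 2
  O: 4

C5H10N2O4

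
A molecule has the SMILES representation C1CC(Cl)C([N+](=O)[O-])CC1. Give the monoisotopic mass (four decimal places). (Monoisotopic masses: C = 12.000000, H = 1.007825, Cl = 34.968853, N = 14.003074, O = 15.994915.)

Atom tally by fragment:
  cyclohexane ring core → C:6 H:12
  (− 2 ring H displaced by substituents)
  + Cl → Cl:1
  + NO2 → N:1 O:2
Element totals:
  C: 6
  H: 10
  Cl: 1
  N: 1
  O: 2
Molecular formula: C6H10ClNO2.
  M = 6(12.0) + 10(1.007825) + 34.968853 + 14.003074 + 2(15.994915)
    = 72.000000 + 10.078250 + 34.968853 + 14.003074 + 31.989830 = 163.040007

163.0400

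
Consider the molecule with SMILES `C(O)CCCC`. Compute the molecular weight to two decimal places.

Atom tally by fragment:
  HOCH2 → C:1 H:3 O:1
  CH2 → C:1 H:2
  CH2 → C:1 H:2
  CH2 → C:1 H:2
  CH3 → C:1 H:3
Element totals:
  C: 5
  H: 12
  O: 1
Molecular formula: C5H12O.
  M = 5(12.011) + 12(1.008) + 15.999
    = 60.055 + 12.096 + 15.999 = 88.150

88.15 g/mol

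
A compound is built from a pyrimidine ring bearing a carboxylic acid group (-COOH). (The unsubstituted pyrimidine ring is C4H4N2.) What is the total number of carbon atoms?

Atom tally by fragment:
  pyrimidine ring core → C:4 H:4 N:2
  (− 1 ring H displaced by substituents)
  + COOH → C:1 H:1 O:2
Element totals:
  C: 5
  H: 4
  N: 2
  O: 2

5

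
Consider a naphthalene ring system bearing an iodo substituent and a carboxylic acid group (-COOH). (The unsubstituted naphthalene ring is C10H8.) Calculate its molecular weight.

298.08 g/mol

Atom tally by fragment:
  naphthalene ring system core → C:10 H:8
  (− 2 ring H displaced by substituents)
  + I → I:1
  + COOH → C:1 H:1 O:2
Element totals:
  C: 11
  H: 7
  I: 1
  O: 2
Molecular formula: C11H7IO2.
  M = 11(12.011) + 7(1.008) + 126.904 + 2(15.999)
    = 132.121 + 7.056 + 126.904 + 31.998 = 298.079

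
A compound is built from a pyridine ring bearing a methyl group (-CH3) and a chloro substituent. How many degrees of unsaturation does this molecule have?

4

Atom tally by fragment:
  pyridine ring core → C:5 H:5 N:1
  (− 2 ring H displaced by substituents)
  + CH3 → C:1 H:3
  + Cl → Cl:1
Element totals:
  C: 6
  H: 6
  Cl: 1
  N: 1
Molecular formula: C6H6ClN.
DoU = (2C + 2 + N − H − X) / 2 = (2·6 + 2 + 1 − 6 − 1) / 2 = 4.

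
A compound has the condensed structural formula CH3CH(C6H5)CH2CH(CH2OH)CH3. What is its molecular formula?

Atom tally by fragment:
  CH3 → C:1 H:3
  CH(C6H5) → C:7 H:6
  CH2 → C:1 H:2
  CH(CH2OH) → C:2 H:4 O:1
  CH3 → C:1 H:3
Element totals:
  C: 12
  H: 18
  O: 1

C12H18O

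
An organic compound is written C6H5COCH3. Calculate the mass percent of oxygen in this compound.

13.32%

Element totals:
  C: 8
  H: 8
  O: 1
Molecular formula: C8H8O.
Molar mass = 120.151 g/mol.
Mass from O: 1 × 15.999 = 15.999 g/mol.
%O = 15.999 / 120.151 × 100 = 13.32%.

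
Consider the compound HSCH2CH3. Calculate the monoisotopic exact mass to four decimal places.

Element totals:
  C: 2
  H: 6
  S: 1
Molecular formula: C2H6S.
  M = 2(12.0) + 6(1.007825) + 31.972071
    = 24.000000 + 6.046950 + 31.972071 = 62.019021

62.0190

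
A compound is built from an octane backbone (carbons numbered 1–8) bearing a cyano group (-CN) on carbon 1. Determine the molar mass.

Atom tally by fragment:
  NCCH2 → C:2 H:2 N:1
  CH2 → C:1 H:2
  CH2 → C:1 H:2
  CH2 → C:1 H:2
  CH2 → C:1 H:2
  CH2 → C:1 H:2
  CH2 → C:1 H:2
  CH3 → C:1 H:3
Element totals:
  C: 9
  H: 17
  N: 1
Molecular formula: C9H17N.
  M = 9(12.011) + 17(1.008) + 14.007
    = 108.099 + 17.136 + 14.007 = 139.242

139.24 g/mol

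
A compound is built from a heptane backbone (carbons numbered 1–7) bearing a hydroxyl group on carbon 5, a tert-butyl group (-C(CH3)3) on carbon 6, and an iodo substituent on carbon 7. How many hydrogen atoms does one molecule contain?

23

Atom tally by fragment:
  CH3 → C:1 H:3
  CH2 → C:1 H:2
  CH2 → C:1 H:2
  CH2 → C:1 H:2
  CH(OH) → C:1 H:2 O:1
  CH(C(CH3)3) → C:5 H:10
  CH2I → C:1 H:2 I:1
Element totals:
  C: 11
  H: 23
  I: 1
  O: 1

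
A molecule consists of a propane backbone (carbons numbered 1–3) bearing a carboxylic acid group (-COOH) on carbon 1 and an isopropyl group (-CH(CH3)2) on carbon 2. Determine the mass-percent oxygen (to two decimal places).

Atom tally by fragment:
  HOOCCH2 → C:2 H:3 O:2
  CH(CH(CH3)2) → C:4 H:8
  CH3 → C:1 H:3
Element totals:
  C: 7
  H: 14
  O: 2
Molecular formula: C7H14O2.
Molar mass = 130.187 g/mol.
Mass from O: 2 × 15.999 = 31.998 g/mol.
%O = 31.998 / 130.187 × 100 = 24.58%.

24.58%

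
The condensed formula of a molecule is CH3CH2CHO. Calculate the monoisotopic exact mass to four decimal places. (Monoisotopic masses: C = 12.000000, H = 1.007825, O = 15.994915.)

58.0419

Atom tally by fragment:
  CH3 → C:1 H:3
  CH2CHO → C:2 H:3 O:1
Element totals:
  C: 3
  H: 6
  O: 1
Molecular formula: C3H6O.
  M = 3(12.0) + 6(1.007825) + 15.994915
    = 36.000000 + 6.046950 + 15.994915 = 58.041865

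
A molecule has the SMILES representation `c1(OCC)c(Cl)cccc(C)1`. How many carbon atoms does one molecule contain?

Atom tally by fragment:
  benzene ring core → C:6 H:6
  (− 3 ring H displaced by substituents)
  + OC2H5 → C:2 H:5 O:1
  + Cl → Cl:1
  + CH3 → C:1 H:3
Element totals:
  C: 9
  H: 11
  Cl: 1
  O: 1

9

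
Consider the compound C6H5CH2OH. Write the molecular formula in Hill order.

Element totals:
  C: 7
  H: 8
  O: 1

C7H8O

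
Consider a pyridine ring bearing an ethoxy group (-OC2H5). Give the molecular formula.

C7H9NO

Atom tally by fragment:
  pyridine ring core → C:5 H:5 N:1
  (− 1 ring H displaced by substituents)
  + OC2H5 → C:2 H:5 O:1
Element totals:
  C: 7
  H: 9
  N: 1
  O: 1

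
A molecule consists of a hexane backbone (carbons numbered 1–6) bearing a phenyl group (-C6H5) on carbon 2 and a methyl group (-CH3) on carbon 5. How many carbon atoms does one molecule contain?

Atom tally by fragment:
  CH3 → C:1 H:3
  CH(C6H5) → C:7 H:6
  CH2 → C:1 H:2
  CH2 → C:1 H:2
  CH(CH3) → C:2 H:4
  CH3 → C:1 H:3
Element totals:
  C: 13
  H: 20

13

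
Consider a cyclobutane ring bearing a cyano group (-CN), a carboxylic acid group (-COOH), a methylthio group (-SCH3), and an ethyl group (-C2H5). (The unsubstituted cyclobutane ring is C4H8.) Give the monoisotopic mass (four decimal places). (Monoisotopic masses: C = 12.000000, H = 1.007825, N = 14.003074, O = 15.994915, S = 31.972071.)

199.0667

Atom tally by fragment:
  cyclobutane ring core → C:4 H:8
  (− 4 ring H displaced by substituents)
  + CN → C:1 N:1
  + COOH → C:1 H:1 O:2
  + SCH3 → C:1 H:3 S:1
  + C2H5 → C:2 H:5
Element totals:
  C: 9
  H: 13
  N: 1
  O: 2
  S: 1
Molecular formula: C9H13NO2S.
  M = 9(12.0) + 13(1.007825) + 14.003074 + 2(15.994915) + 31.972071
    = 108.000000 + 13.101725 + 14.003074 + 31.989830 + 31.972071 = 199.066700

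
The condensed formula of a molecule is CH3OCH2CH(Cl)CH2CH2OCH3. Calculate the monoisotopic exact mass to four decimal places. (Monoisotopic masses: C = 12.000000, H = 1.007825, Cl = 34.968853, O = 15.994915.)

152.0604

Element totals:
  C: 6
  H: 13
  Cl: 1
  O: 2
Molecular formula: C6H13ClO2.
  M = 6(12.0) + 13(1.007825) + 34.968853 + 2(15.994915)
    = 72.000000 + 13.101725 + 34.968853 + 31.989830 = 152.060408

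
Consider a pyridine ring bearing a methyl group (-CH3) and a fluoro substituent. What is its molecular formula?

Atom tally by fragment:
  pyridine ring core → C:5 H:5 N:1
  (− 2 ring H displaced by substituents)
  + CH3 → C:1 H:3
  + F → F:1
Element totals:
  C: 6
  H: 6
  F: 1
  N: 1

C6H6FN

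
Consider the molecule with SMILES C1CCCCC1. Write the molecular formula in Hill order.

Atom tally by fragment:
  cyclohexane ring core → C:6 H:12
Element totals:
  C: 6
  H: 12

C6H12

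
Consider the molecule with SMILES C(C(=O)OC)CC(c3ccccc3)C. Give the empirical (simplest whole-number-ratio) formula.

C6H8O

Atom tally by fragment:
  CH3OOCCH2 → C:3 H:5 O:2
  CH2 → C:1 H:2
  CH(C6H5) → C:7 H:6
  CH3 → C:1 H:3
Element totals:
  C: 12
  H: 16
  O: 2
Molecular formula: C12H16O2.
gcd of subscripts = 2; dividing each by 2:
  C: 12/2 = 6
  H: 16/2 = 8
  O: 2/2 = 1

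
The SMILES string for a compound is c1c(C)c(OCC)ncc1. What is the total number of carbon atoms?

8

Atom tally by fragment:
  pyridine ring core → C:5 H:5 N:1
  (− 2 ring H displaced by substituents)
  + CH3 → C:1 H:3
  + OC2H5 → C:2 H:5 O:1
Element totals:
  C: 8
  H: 11
  N: 1
  O: 1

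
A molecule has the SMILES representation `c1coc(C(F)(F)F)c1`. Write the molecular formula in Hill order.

C5H3F3O

Atom tally by fragment:
  furan ring core → C:4 H:4 O:1
  (− 1 ring H displaced by substituents)
  + CF3 → C:1 F:3
Element totals:
  C: 5
  H: 3
  F: 3
  O: 1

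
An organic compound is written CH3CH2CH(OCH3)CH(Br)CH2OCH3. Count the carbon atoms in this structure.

7

Element totals:
  C: 7
  H: 15
  Br: 1
  O: 2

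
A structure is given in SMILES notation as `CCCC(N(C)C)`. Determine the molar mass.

Atom tally by fragment:
  CH3 → C:1 H:3
  CH2 → C:1 H:2
  CH2 → C:1 H:2
  CH2N(CH3)2 → C:3 H:8 N:1
Element totals:
  C: 6
  H: 15
  N: 1
Molecular formula: C6H15N.
  M = 6(12.011) + 15(1.008) + 14.007
    = 72.066 + 15.120 + 14.007 = 101.193

101.19 g/mol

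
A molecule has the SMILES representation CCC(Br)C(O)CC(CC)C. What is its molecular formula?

C9H19BrO

Atom tally by fragment:
  CH3 → C:1 H:3
  CH2 → C:1 H:2
  CH(Br) → C:1 H:1 Br:1
  CH(OH) → C:1 H:2 O:1
  CH2 → C:1 H:2
  CH(C2H5) → C:3 H:6
  CH3 → C:1 H:3
Element totals:
  C: 9
  H: 19
  Br: 1
  O: 1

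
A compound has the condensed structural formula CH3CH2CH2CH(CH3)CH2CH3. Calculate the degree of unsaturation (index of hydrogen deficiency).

Atom tally by fragment:
  CH3 → C:1 H:3
  CH2 → C:1 H:2
  CH2 → C:1 H:2
  CH(CH3) → C:2 H:4
  CH2 → C:1 H:2
  CH3 → C:1 H:3
Element totals:
  C: 7
  H: 16
Molecular formula: C7H16.
DoU = (2C + 2 + N − H − X) / 2 = (2·7 + 2 + 0 − 16 − 0) / 2 = 0.

0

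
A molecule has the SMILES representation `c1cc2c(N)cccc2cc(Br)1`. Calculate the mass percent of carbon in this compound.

54.08%

Atom tally by fragment:
  naphthalene ring system core → C:10 H:8
  (− 2 ring H displaced by substituents)
  + NH2 → N:1 H:2
  + Br → Br:1
Element totals:
  C: 10
  H: 8
  Br: 1
  N: 1
Molecular formula: C10H8BrN.
Molar mass = 222.085 g/mol.
Mass from C: 10 × 12.011 = 120.110 g/mol.
%C = 120.110 / 222.085 × 100 = 54.08%.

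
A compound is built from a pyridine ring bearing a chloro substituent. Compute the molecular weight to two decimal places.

Atom tally by fragment:
  pyridine ring core → C:5 H:5 N:1
  (− 1 ring H displaced by substituents)
  + Cl → Cl:1
Element totals:
  C: 5
  H: 4
  Cl: 1
  N: 1
Molecular formula: C5H4ClN.
  M = 5(12.011) + 4(1.008) + 35.45 + 14.007
    = 60.055 + 4.032 + 35.450 + 14.007 = 113.544

113.54 g/mol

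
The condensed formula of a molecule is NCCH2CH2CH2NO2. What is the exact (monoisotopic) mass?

114.0429

Element totals:
  C: 4
  H: 6
  N: 2
  O: 2
Molecular formula: C4H6N2O2.
  M = 4(12.0) + 6(1.007825) + 2(14.003074) + 2(15.994915)
    = 48.000000 + 6.046950 + 28.006148 + 31.989830 = 114.042928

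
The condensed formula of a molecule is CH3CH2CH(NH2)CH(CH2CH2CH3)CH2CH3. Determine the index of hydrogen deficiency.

Element totals:
  C: 9
  H: 21
  N: 1
Molecular formula: C9H21N.
DoU = (2C + 2 + N − H − X) / 2 = (2·9 + 2 + 1 − 21 − 0) / 2 = 0.

0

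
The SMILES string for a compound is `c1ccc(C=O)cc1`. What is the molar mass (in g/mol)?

106.12 g/mol

Atom tally by fragment:
  benzene ring core → C:6 H:6
  (− 1 ring H displaced by substituents)
  + CHO → C:1 H:1 O:1
Element totals:
  C: 7
  H: 6
  O: 1
Molecular formula: C7H6O.
  M = 7(12.011) + 6(1.008) + 15.999
    = 84.077 + 6.048 + 15.999 = 106.124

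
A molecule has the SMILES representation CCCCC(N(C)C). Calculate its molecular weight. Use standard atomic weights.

115.22 g/mol

Atom tally by fragment:
  CH3 → C:1 H:3
  CH2 → C:1 H:2
  CH2 → C:1 H:2
  CH2 → C:1 H:2
  CH2N(CH3)2 → C:3 H:8 N:1
Element totals:
  C: 7
  H: 17
  N: 1
Molecular formula: C7H17N.
  M = 7(12.011) + 17(1.008) + 14.007
    = 84.077 + 17.136 + 14.007 = 115.220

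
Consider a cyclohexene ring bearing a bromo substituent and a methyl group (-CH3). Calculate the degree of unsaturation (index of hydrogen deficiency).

2

Atom tally by fragment:
  cyclohexene ring core → C:6 H:10
  (− 2 ring H displaced by substituents)
  + Br → Br:1
  + CH3 → C:1 H:3
Element totals:
  C: 7
  H: 11
  Br: 1
Molecular formula: C7H11Br.
DoU = (2C + 2 + N − H − X) / 2 = (2·7 + 2 + 0 − 11 − 1) / 2 = 2.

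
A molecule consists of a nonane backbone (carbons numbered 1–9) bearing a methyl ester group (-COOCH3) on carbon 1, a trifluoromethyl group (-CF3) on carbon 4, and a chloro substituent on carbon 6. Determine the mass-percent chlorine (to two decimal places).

12.28%

Atom tally by fragment:
  CH3OOCCH2 → C:3 H:5 O:2
  CH2 → C:1 H:2
  CH2 → C:1 H:2
  CH(CF3) → C:2 H:1 F:3
  CH2 → C:1 H:2
  CH(Cl) → C:1 H:1 Cl:1
  CH2 → C:1 H:2
  CH2 → C:1 H:2
  CH3 → C:1 H:3
Element totals:
  C: 12
  H: 20
  Cl: 1
  F: 3
  O: 2
Molecular formula: C12H20ClF3O2.
Molar mass = 288.734 g/mol.
Mass from Cl: 1 × 35.45 = 35.450 g/mol.
%Cl = 35.450 / 288.734 × 100 = 12.28%.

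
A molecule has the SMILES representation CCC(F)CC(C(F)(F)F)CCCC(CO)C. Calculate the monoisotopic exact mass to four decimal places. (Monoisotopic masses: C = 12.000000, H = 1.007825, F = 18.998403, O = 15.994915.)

258.1607

Atom tally by fragment:
  CH3 → C:1 H:3
  CH2 → C:1 H:2
  CH(F) → C:1 H:1 F:1
  CH2 → C:1 H:2
  CH(CF3) → C:2 H:1 F:3
  CH2 → C:1 H:2
  CH2 → C:1 H:2
  CH2 → C:1 H:2
  CH(CH2OH) → C:2 H:4 O:1
  CH3 → C:1 H:3
Element totals:
  C: 12
  H: 22
  F: 4
  O: 1
Molecular formula: C12H22F4O.
  M = 12(12.0) + 22(1.007825) + 4(18.998403) + 15.994915
    = 144.000000 + 22.172150 + 75.993612 + 15.994915 = 258.160677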